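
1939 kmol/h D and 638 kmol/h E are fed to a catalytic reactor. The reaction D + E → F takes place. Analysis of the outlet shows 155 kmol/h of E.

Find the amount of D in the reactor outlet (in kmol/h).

For E: n = n₀ − 1ξ → 155 = 638 − 1ξ, giving ξ = 483 kmol/h.
Outlet amounts (n = n₀ + ν ξ):
  D: 1939 − 1(483) = 1456
  E: 638 − 1(483) = 155
  F: 0 + 1(483) = 483

1460 kmol/h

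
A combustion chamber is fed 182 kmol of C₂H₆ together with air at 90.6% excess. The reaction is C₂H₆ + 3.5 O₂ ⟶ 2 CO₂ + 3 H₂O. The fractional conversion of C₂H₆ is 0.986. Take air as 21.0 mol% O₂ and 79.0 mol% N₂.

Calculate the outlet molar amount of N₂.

Stoichiometric O₂ = 3.5 × 182 = 637 kmol; O₂ fed = 637 × 1.906 = 1214 kmol.
N₂ fed = 1214 × 79/21 = 4567 kmol.
Fuel reacted = 0.986 × 182 → ξ = 179.5 kmol.
Outlet (n = n₀ + ν ξ):
  C₂H₆: 182 − 1(179.5) = 2.548
  O₂: 1214 − 3.5(179.5) = 586
  N₂: 4567 (inert)
  CO₂: 0 + 2(179.5) = 358.9
  H₂O: 0 + 3(179.5) = 538.4

4570 kmol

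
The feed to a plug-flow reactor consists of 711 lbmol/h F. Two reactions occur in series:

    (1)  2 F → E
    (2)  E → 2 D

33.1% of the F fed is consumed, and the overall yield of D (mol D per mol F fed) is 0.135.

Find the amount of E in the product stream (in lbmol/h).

Conversion of F: F consumed = 2ξ₁ = 0.331 × 711 → ξ₁ = 117.7 lbmol/h.
Yield of D: 2ξ₂ / 711 = 0.135 → ξ₂ = 47.99 lbmol/h.
Outlet amounts (n = n₀ + Σ ν·ξ):
  F: 711 − 2(117.7) = 475.7
  E: 0 + 1(117.7) − 1(47.99) = 69.68
  D: 0 + 2(47.99) = 95.98

69.7 lbmol/h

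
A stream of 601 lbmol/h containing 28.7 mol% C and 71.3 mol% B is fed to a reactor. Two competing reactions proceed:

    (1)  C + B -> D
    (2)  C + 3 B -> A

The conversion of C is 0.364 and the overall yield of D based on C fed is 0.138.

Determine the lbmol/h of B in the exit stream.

Yield of D: 1ξ₁ / 172.5 = 0.138 → ξ₁ = 23.8 lbmol/h.
Conversion of C: 1ξ₁ + 1ξ₂ = 0.364 × 172.5 = 62.79 → ξ₂ = 38.98 lbmol/h.
Outlet amounts (n = n₀ + Σ ν·ξ):
  C: 172.5 − 1(23.8) − 1(38.98) = 109.7
  B: 428.5 − 1(23.8) − 3(38.98) = 287.8
  D: 0 + 1(23.8) = 23.8
  A: 0 + 1(38.98) = 38.98

288 lbmol/h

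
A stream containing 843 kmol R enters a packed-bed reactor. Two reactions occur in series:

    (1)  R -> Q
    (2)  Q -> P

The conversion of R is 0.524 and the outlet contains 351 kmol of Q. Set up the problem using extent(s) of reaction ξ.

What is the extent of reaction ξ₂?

Conversion of R: R consumed = 1ξ₁ = 0.524 × 843 → ξ₁ = 441.7 kmol.
Q balance: n_Q = 0 + 1ξ₁ − 1ξ₂ = 351 → ξ₂ = (1·441.7 − 351)/1 = 90.73 kmol.
Outlet amounts (n = n₀ + Σ ν·ξ):
  R: 843 − 1(441.7) = 401.3
  Q: 0 + 1(441.7) − 1(90.73) = 351
  P: 0 + 1(90.73) = 90.73

ξ₂ = 90.7 kmol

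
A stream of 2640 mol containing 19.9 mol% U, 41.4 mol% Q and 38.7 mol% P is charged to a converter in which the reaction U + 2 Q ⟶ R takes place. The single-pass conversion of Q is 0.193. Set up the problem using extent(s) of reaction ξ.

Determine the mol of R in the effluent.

Q reacted = 0.193 × 1093 = 210.9 mol; ν_Q = −2, so ξ = 210.9/2 = 105.5 mol.
Outlet amounts (n = n₀ + ν ξ):
  U: 525.4 − 1(105.5) = 419.9
  Q: 1093 − 2(105.5) = 882
  R: 0 + 1(105.5) = 105.5
  P: 1022 (inert)

105 mol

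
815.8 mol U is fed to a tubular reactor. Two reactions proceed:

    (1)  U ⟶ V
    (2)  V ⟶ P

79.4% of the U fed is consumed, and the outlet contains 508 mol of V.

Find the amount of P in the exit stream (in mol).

140 mol

Conversion of U: U consumed = 1ξ₁ = 0.794 × 815.8 → ξ₁ = 647.7 mol.
V balance: n_V = 0 + 1ξ₁ − 1ξ₂ = 508 → ξ₂ = (1·647.7 − 508)/1 = 139.7 mol.
Outlet amounts (n = n₀ + Σ ν·ξ):
  U: 815.8 − 1(647.7) = 168.1
  V: 0 + 1(647.7) − 1(139.7) = 508
  P: 0 + 1(139.7) = 139.7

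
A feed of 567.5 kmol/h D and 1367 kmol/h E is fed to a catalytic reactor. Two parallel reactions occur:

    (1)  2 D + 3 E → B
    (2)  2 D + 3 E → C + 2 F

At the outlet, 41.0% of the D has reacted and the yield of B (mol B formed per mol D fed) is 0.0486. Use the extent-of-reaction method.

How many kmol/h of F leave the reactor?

Yield of B: 1ξ₁ / 567.5 = 0.0486 → ξ₁ = 27.58 kmol/h.
Conversion of D: 2ξ₁ + 2ξ₂ = 0.41 × 567.5 = 232.7 → ξ₂ = 88.76 kmol/h.
Outlet amounts (n = n₀ + Σ ν·ξ):
  D: 567.5 − 2(27.58) − 2(88.76) = 334.8
  E: 1367 − 3(27.58) − 3(88.76) = 1018
  B: 0 + 1(27.58) = 27.58
  C: 0 + 1(88.76) = 88.76
  F: 0 + 2(88.76) = 177.5

178 kmol/h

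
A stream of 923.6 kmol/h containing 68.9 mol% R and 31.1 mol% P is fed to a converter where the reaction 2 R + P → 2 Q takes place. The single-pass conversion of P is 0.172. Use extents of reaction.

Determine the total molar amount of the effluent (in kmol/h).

P reacted = 0.172 × 287.2 = 49.41 kmol/h; ν_P = −1, so ξ = 49.41/1 = 49.41 kmol/h.
Outlet amounts (n = n₀ + ν ξ):
  R: 636.4 − 2(49.41) = 537.5
  P: 287.2 − 1(49.41) = 237.8
  Q: 0 + 2(49.41) = 98.81
Total out = 537.5 + 237.8 + 98.81 = 874.2 kmol/h.

874 kmol/h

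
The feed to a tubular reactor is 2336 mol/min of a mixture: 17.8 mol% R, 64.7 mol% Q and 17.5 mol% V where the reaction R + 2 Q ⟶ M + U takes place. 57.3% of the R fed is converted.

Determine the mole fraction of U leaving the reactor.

R reacted = 0.573 × 415.8 = 238.3 mol/min; ν_R = −1, so ξ = 238.3/1 = 238.3 mol/min.
Outlet amounts (n = n₀ + ν ξ):
  R: 415.8 − 1(238.3) = 177.6
  Q: 1511 − 2(238.3) = 1035
  M: 0 + 1(238.3) = 238.3
  U: 0 + 1(238.3) = 238.3
  V: 408.8 (inert)
Total out = 2098 mol/min; y_U = 238.3 / 2098 = 0.1136.

0.114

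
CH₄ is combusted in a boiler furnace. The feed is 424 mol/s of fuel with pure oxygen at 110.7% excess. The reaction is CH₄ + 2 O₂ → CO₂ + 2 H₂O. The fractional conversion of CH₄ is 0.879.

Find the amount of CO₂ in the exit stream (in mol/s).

373 mol/s

Stoichiometric O₂ = 2 × 424 = 848 mol/s; O₂ fed = 848 × 2.107 = 1787 mol/s.
Fuel reacted = 0.879 × 424 → ξ = 372.7 mol/s.
Outlet (n = n₀ + ν ξ):
  CH₄: 424 − 1(372.7) = 51.3
  O₂: 1787 − 2(372.7) = 1041
  CO₂: 0 + 1(372.7) = 372.7
  H₂O: 0 + 2(372.7) = 745.4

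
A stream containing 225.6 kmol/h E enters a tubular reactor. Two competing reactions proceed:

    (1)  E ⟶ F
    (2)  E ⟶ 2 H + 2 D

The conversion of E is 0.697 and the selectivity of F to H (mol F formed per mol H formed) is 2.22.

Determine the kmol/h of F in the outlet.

Conversion of E: E consumed = 0.697 × 225.6 = 157.2 kmol/h = 1ξ₁ + 1ξ₂.
Selectivity: 1ξ₁ / (2ξ₂) = 2.22 → ξ₁ = 4.44 ξ₂.
Substitute: (1·4.44 + 1) ξ₂ = 157.2 → ξ₂ = 28.9 kmol/h, ξ₁ = 128.3 kmol/h.
Outlet amounts (n = n₀ + Σ ν·ξ):
  E: 225.6 − 1(128.3) − 1(28.9) = 68.36
  F: 0 + 1(128.3) = 128.3
  H: 0 + 2(28.9) = 57.81
  D: 0 + 2(28.9) = 57.81

128 kmol/h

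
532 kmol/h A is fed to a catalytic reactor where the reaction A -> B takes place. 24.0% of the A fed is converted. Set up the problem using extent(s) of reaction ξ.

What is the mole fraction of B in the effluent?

A reacted = 0.24 × 532 = 127.7 kmol/h; ν_A = −1, so ξ = 127.7/1 = 127.7 kmol/h.
Outlet amounts (n = n₀ + ν ξ):
  A: 532 − 1(127.7) = 404.3
  B: 0 + 1(127.7) = 127.7
Total out = 532 kmol/h; y_B = 127.7 / 532 = 0.24.

0.24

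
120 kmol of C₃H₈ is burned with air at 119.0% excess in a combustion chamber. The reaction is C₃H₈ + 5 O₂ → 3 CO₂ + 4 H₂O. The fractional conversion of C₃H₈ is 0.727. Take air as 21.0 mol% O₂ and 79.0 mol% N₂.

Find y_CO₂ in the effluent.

0.0405

Stoichiometric O₂ = 5 × 120 = 600 kmol; O₂ fed = 600 × 2.190 = 1314 kmol.
N₂ fed = 1314 × 79/21 = 4943 kmol.
Fuel reacted = 0.727 × 120 → ξ = 87.24 kmol.
Outlet (n = n₀ + ν ξ):
  C₃H₈: 120 − 1(87.24) = 32.76
  O₂: 1314 − 5(87.24) = 877.8
  N₂: 4943 (inert)
  CO₂: 0 + 3(87.24) = 261.7
  H₂O: 0 + 4(87.24) = 349
Total out = 6464 kmol; y_CO₂ = 261.7 / 6464 = 0.04049.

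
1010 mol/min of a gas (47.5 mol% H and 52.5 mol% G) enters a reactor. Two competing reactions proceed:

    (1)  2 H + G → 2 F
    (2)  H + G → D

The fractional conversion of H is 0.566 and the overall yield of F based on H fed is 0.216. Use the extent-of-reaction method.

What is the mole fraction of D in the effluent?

0.212

Yield of F: 2ξ₁ / 479.8 = 0.216 → ξ₁ = 51.81 mol/min.
Conversion of H: 2ξ₁ + 1ξ₂ = 0.566 × 479.8 = 271.5 → ξ₂ = 167.9 mol/min.
Outlet amounts (n = n₀ + Σ ν·ξ):
  H: 479.8 − 2(51.81) − 1(167.9) = 208.2
  G: 530.2 − 1(51.81) − 1(167.9) = 310.5
  F: 0 + 2(51.81) = 103.6
  D: 0 + 1(167.9) = 167.9
Total out = 790.3 mol/min; y_D = 167.9 / 790.3 = 0.2125.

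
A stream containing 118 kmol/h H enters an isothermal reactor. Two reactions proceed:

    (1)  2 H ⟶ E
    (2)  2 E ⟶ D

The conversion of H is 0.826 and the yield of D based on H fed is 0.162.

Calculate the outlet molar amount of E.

10.5 kmol/h

Conversion of H: H consumed = 2ξ₁ = 0.826 × 118 → ξ₁ = 48.73 kmol/h.
Yield of D: 1ξ₂ / 118 = 0.162 → ξ₂ = 19.12 kmol/h.
Outlet amounts (n = n₀ + Σ ν·ξ):
  H: 118 − 2(48.73) = 20.53
  E: 0 + 1(48.73) − 2(19.12) = 10.5
  D: 0 + 1(19.12) = 19.12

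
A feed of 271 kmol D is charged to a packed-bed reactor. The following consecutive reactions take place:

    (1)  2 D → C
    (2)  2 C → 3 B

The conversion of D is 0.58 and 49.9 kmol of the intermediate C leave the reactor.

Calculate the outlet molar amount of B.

43 kmol

Conversion of D: D consumed = 2ξ₁ = 0.58 × 271 → ξ₁ = 78.59 kmol.
C balance: n_C = 0 + 1ξ₁ − 2ξ₂ = 49.9 → ξ₂ = (1·78.59 − 49.9)/2 = 14.34 kmol.
Outlet amounts (n = n₀ + Σ ν·ξ):
  D: 271 − 2(78.59) = 113.8
  C: 0 + 1(78.59) − 2(14.34) = 49.9
  B: 0 + 3(14.34) = 43.03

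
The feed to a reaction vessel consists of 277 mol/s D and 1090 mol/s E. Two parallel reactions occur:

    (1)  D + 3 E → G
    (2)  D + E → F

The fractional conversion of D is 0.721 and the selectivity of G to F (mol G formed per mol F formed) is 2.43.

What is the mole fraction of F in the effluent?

0.0658

Conversion of D: D consumed = 0.721 × 277 = 199.7 mol/s = 1ξ₁ + 1ξ₂.
Selectivity: 1ξ₁ / (1ξ₂) = 2.43 → ξ₁ = 2.43 ξ₂.
Substitute: (1·2.43 + 1) ξ₂ = 199.7 → ξ₂ = 58.23 mol/s, ξ₁ = 141.5 mol/s.
Outlet amounts (n = n₀ + Σ ν·ξ):
  D: 277 − 1(141.5) − 1(58.23) = 77.28
  E: 1090 − 3(141.5) − 1(58.23) = 607.3
  G: 0 + 1(141.5) = 141.5
  F: 0 + 1(58.23) = 58.23
Total out = 884.3 mol/s; y_F = 58.23 / 884.3 = 0.06584.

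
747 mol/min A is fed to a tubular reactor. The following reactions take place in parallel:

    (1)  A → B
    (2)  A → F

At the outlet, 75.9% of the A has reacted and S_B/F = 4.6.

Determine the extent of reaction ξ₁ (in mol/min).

ξ₁ = 466 mol/min

Conversion of A: A consumed = 0.759 × 747 = 567 mol/min = 1ξ₁ + 1ξ₂.
Selectivity: 1ξ₁ / (1ξ₂) = 4.6 → ξ₁ = 4.6 ξ₂.
Substitute: (1·4.6 + 1) ξ₂ = 567 → ξ₂ = 101.2 mol/min, ξ₁ = 465.7 mol/min.
Outlet amounts (n = n₀ + Σ ν·ξ):
  A: 747 − 1(465.7) − 1(101.2) = 180
  B: 0 + 1(465.7) = 465.7
  F: 0 + 1(101.2) = 101.2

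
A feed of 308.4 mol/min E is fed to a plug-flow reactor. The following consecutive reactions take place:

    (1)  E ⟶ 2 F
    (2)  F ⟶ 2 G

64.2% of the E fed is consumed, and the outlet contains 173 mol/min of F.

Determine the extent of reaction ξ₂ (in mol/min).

Conversion of E: E consumed = 1ξ₁ = 0.642 × 308.4 → ξ₁ = 198 mol/min.
F balance: n_F = 0 + 2ξ₁ − 1ξ₂ = 173 → ξ₂ = (2·198 − 173)/1 = 223 mol/min.
Outlet amounts (n = n₀ + Σ ν·ξ):
  E: 308.4 − 1(198) = 110.4
  F: 0 + 2(198) − 1(223) = 173
  G: 0 + 2(223) = 446

ξ₂ = 223 mol/min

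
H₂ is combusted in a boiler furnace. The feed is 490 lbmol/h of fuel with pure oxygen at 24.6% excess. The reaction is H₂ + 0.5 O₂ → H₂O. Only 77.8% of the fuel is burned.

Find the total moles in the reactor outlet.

605 lbmol/h

Stoichiometric O₂ = 0.5 × 490 = 245 lbmol/h; O₂ fed = 245 × 1.246 = 305.3 lbmol/h.
Fuel reacted = 0.778 × 490 → ξ = 381.2 lbmol/h.
Outlet (n = n₀ + ν ξ):
  H₂: 490 − 1(381.2) = 108.8
  O₂: 305.3 − 0.5(381.2) = 114.7
  H₂O: 0 + 1(381.2) = 381.2
Total out = 108.8 + 114.7 + 381.2 = 604.7 lbmol/h.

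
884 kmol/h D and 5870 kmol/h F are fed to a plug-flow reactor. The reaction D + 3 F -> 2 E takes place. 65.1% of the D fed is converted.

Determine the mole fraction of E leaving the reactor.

0.205

D reacted = 0.651 × 884 = 575.5 kmol/h; ν_D = −1, so ξ = 575.5/1 = 575.5 kmol/h.
Outlet amounts (n = n₀ + ν ξ):
  D: 884 − 1(575.5) = 308.5
  F: 5870 − 3(575.5) = 4144
  E: 0 + 2(575.5) = 1151
Total out = 5603 kmol/h; y_E = 1151 / 5603 = 0.2054.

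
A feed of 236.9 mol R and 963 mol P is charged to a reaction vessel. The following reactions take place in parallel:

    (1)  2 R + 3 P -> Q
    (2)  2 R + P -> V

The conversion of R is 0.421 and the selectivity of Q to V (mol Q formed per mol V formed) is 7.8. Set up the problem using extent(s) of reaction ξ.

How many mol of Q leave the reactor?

44.2 mol

Conversion of R: R consumed = 0.421 × 236.9 = 99.73 mol = 2ξ₁ + 2ξ₂.
Selectivity: 1ξ₁ / (1ξ₂) = 7.8 → ξ₁ = 7.8 ξ₂.
Substitute: (2·7.8 + 2) ξ₂ = 99.73 → ξ₂ = 5.667 mol, ξ₁ = 44.2 mol.
Outlet amounts (n = n₀ + Σ ν·ξ):
  R: 236.9 − 2(44.2) − 2(5.667) = 137.2
  P: 963 − 3(44.2) − 1(5.667) = 824.7
  Q: 0 + 1(44.2) = 44.2
  V: 0 + 1(5.667) = 5.667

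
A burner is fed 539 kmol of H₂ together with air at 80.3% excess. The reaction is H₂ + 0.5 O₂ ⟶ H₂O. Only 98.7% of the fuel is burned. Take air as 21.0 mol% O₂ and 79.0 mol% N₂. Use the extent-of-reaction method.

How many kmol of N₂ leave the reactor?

Stoichiometric O₂ = 0.5 × 539 = 269.5 kmol; O₂ fed = 269.5 × 1.803 = 485.9 kmol.
N₂ fed = 485.9 × 79/21 = 1828 kmol.
Fuel reacted = 0.987 × 539 → ξ = 532 kmol.
Outlet (n = n₀ + ν ξ):
  H₂: 539 − 1(532) = 7.007
  O₂: 485.9 − 0.5(532) = 219.9
  N₂: 1828 (inert)
  H₂O: 0 + 1(532) = 532

1830 kmol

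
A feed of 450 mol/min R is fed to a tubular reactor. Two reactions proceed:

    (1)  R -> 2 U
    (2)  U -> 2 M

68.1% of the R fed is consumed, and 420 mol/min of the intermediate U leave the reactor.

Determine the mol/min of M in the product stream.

386 mol/min

Conversion of R: R consumed = 1ξ₁ = 0.681 × 450 → ξ₁ = 306.5 mol/min.
U balance: n_U = 0 + 2ξ₁ − 1ξ₂ = 420 → ξ₂ = (2·306.5 − 420)/1 = 192.9 mol/min.
Outlet amounts (n = n₀ + Σ ν·ξ):
  R: 450 − 1(306.5) = 143.5
  U: 0 + 2(306.5) − 1(192.9) = 420
  M: 0 + 2(192.9) = 385.8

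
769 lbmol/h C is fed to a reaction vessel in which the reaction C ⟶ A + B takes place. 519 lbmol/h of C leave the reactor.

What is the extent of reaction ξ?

ξ = 250 lbmol/h

For C: n = n₀ − 1ξ → 519 = 769 − 1ξ, giving ξ = 250 lbmol/h.
Outlet amounts (n = n₀ + ν ξ):
  C: 769 − 1(250) = 519
  A: 0 + 1(250) = 250
  B: 0 + 1(250) = 250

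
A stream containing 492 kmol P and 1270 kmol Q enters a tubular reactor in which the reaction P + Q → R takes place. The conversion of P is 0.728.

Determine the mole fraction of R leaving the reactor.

P reacted = 0.728 × 492 = 358.2 kmol; ν_P = −1, so ξ = 358.2/1 = 358.2 kmol.
Outlet amounts (n = n₀ + ν ξ):
  P: 492 − 1(358.2) = 133.8
  Q: 1270 − 1(358.2) = 911.8
  R: 0 + 1(358.2) = 358.2
Total out = 1404 kmol; y_R = 358.2 / 1404 = 0.2551.

0.255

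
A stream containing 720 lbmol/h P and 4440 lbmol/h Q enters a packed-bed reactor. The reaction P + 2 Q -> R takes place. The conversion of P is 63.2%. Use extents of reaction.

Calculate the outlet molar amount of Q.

P reacted = 0.632 × 720 = 455 lbmol/h; ν_P = −1, so ξ = 455/1 = 455 lbmol/h.
Outlet amounts (n = n₀ + ν ξ):
  P: 720 − 1(455) = 265
  Q: 4440 − 2(455) = 3530
  R: 0 + 1(455) = 455

3530 lbmol/h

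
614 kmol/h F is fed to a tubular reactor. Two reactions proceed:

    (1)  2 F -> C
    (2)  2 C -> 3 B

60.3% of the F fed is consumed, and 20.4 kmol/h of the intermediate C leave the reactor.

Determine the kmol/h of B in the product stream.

247 kmol/h

Conversion of F: F consumed = 2ξ₁ = 0.603 × 614 → ξ₁ = 185.1 kmol/h.
C balance: n_C = 0 + 1ξ₁ − 2ξ₂ = 20.4 → ξ₂ = (1·185.1 − 20.4)/2 = 82.36 kmol/h.
Outlet amounts (n = n₀ + Σ ν·ξ):
  F: 614 − 2(185.1) = 243.8
  C: 0 + 1(185.1) − 2(82.36) = 20.4
  B: 0 + 3(82.36) = 247.1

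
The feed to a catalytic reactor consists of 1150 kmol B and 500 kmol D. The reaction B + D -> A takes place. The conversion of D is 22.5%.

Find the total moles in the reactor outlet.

1540 kmol

D reacted = 0.225 × 500 = 112.5 kmol; ν_D = −1, so ξ = 112.5/1 = 112.5 kmol.
Outlet amounts (n = n₀ + ν ξ):
  B: 1150 − 1(112.5) = 1038
  D: 500 − 1(112.5) = 387.5
  A: 0 + 1(112.5) = 112.5
Total out = 1038 + 387.5 + 112.5 = 1538 kmol.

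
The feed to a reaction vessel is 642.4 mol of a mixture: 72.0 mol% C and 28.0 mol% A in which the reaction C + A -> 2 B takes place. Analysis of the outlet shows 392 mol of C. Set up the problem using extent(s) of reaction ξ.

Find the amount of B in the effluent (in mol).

For C: n = n₀ − 1ξ → 392 = 462.5 − 1ξ, giving ξ = 70.53 mol.
Outlet amounts (n = n₀ + ν ξ):
  C: 462.5 − 1(70.53) = 392
  A: 179.9 − 1(70.53) = 109.3
  B: 0 + 2(70.53) = 141.1

141 mol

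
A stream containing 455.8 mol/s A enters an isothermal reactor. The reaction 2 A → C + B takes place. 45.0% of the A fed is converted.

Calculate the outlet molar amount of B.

A reacted = 0.45 × 455.8 = 205.1 mol/s; ν_A = −2, so ξ = 205.1/2 = 102.6 mol/s.
Outlet amounts (n = n₀ + ν ξ):
  A: 455.8 − 2(102.6) = 250.7
  C: 0 + 1(102.6) = 102.6
  B: 0 + 1(102.6) = 102.6

103 mol/s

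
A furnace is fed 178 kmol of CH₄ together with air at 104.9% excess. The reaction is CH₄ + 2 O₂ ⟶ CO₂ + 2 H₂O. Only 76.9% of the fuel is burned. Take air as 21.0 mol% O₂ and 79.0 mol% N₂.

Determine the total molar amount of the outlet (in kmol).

Stoichiometric O₂ = 2 × 178 = 356 kmol; O₂ fed = 356 × 2.049 = 729.4 kmol.
N₂ fed = 729.4 × 79/21 = 2744 kmol.
Fuel reacted = 0.769 × 178 → ξ = 136.9 kmol.
Outlet (n = n₀ + ν ξ):
  CH₄: 178 − 1(136.9) = 41.12
  O₂: 729.4 − 2(136.9) = 455.7
  N₂: 2744 (inert)
  CO₂: 0 + 1(136.9) = 136.9
  H₂O: 0 + 2(136.9) = 273.8
Total out = 41.12 + 455.7 + 2744 + 136.9 + 273.8 = 3652 kmol.

3650 kmol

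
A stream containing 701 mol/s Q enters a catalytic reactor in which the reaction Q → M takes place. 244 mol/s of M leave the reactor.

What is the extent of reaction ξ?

For M: n = n₀ + 1ξ → 244 = 0 + 1ξ, giving ξ = 244 mol/s.
Outlet amounts (n = n₀ + ν ξ):
  Q: 701 − 1(244) = 457
  M: 0 + 1(244) = 244

ξ = 244 mol/s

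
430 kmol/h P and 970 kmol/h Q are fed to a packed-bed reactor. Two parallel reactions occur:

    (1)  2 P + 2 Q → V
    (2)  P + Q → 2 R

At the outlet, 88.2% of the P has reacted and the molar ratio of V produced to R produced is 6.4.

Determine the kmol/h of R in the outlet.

28.5 kmol/h

Conversion of P: P consumed = 0.882 × 430 = 379.3 kmol/h = 2ξ₁ + 1ξ₂.
Selectivity: 1ξ₁ / (2ξ₂) = 6.4 → ξ₁ = 12.8 ξ₂.
Substitute: (2·12.8 + 1) ξ₂ = 379.3 → ξ₂ = 14.26 kmol/h, ξ₁ = 182.5 kmol/h.
Outlet amounts (n = n₀ + Σ ν·ξ):
  P: 430 − 2(182.5) − 1(14.26) = 50.74
  Q: 970 − 2(182.5) − 1(14.26) = 590.7
  V: 0 + 1(182.5) = 182.5
  R: 0 + 2(14.26) = 28.52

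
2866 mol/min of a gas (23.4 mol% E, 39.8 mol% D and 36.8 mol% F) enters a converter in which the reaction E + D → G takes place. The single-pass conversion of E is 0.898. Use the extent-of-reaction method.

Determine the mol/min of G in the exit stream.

E reacted = 0.898 × 670.6 = 602.2 mol/min; ν_E = −1, so ξ = 602.2/1 = 602.2 mol/min.
Outlet amounts (n = n₀ + ν ξ):
  E: 670.6 − 1(602.2) = 68.41
  D: 1141 − 1(602.2) = 538.4
  G: 0 + 1(602.2) = 602.2
  F: 1055 (inert)

602 mol/min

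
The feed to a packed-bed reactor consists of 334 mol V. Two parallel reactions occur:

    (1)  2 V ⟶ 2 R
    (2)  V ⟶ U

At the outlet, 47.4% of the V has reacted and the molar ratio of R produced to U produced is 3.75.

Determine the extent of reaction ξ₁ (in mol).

ξ₁ = 62.5 mol

Conversion of V: V consumed = 0.474 × 334 = 158.3 mol = 2ξ₁ + 1ξ₂.
Selectivity: 2ξ₁ / (1ξ₂) = 3.75 → ξ₁ = 1.875 ξ₂.
Substitute: (2·1.875 + 1) ξ₂ = 158.3 → ξ₂ = 33.33 mol, ξ₁ = 62.49 mol.
Outlet amounts (n = n₀ + Σ ν·ξ):
  V: 334 − 2(62.49) − 1(33.33) = 175.7
  R: 0 + 2(62.49) = 125
  U: 0 + 1(33.33) = 33.33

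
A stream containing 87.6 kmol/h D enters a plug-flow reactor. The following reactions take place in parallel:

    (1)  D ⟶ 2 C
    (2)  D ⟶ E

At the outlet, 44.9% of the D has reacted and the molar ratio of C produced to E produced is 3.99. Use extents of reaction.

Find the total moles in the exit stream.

114 kmol/h

Conversion of D: D consumed = 0.449 × 87.6 = 39.33 kmol/h = 1ξ₁ + 1ξ₂.
Selectivity: 2ξ₁ / (1ξ₂) = 3.99 → ξ₁ = 1.995 ξ₂.
Substitute: (1·1.995 + 1) ξ₂ = 39.33 → ξ₂ = 13.13 kmol/h, ξ₁ = 26.2 kmol/h.
Outlet amounts (n = n₀ + Σ ν·ξ):
  D: 87.6 − 1(26.2) − 1(13.13) = 48.27
  C: 0 + 2(26.2) = 52.4
  E: 0 + 1(13.13) = 13.13
Total out = 48.27 + 52.4 + 13.13 = 113.8 kmol/h.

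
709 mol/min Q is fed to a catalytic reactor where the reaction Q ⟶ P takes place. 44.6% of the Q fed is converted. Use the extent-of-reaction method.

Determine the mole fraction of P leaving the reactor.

Q reacted = 0.446 × 709 = 316.2 mol/min; ν_Q = −1, so ξ = 316.2/1 = 316.2 mol/min.
Outlet amounts (n = n₀ + ν ξ):
  Q: 709 − 1(316.2) = 392.8
  P: 0 + 1(316.2) = 316.2
Total out = 709 mol/min; y_P = 316.2 / 709 = 0.446.

0.446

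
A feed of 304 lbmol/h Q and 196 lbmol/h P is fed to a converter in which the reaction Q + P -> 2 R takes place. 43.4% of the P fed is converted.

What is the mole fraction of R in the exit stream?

P reacted = 0.434 × 196 = 85.06 lbmol/h; ν_P = −1, so ξ = 85.06/1 = 85.06 lbmol/h.
Outlet amounts (n = n₀ + ν ξ):
  Q: 304 − 1(85.06) = 218.9
  P: 196 − 1(85.06) = 110.9
  R: 0 + 2(85.06) = 170.1
Total out = 500 lbmol/h; y_R = 170.1 / 500 = 0.3403.

0.34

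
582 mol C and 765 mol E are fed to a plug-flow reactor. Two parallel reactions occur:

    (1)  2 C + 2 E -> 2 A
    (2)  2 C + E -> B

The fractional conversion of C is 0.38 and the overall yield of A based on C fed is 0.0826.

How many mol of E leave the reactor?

Yield of A: 2ξ₁ / 582 = 0.0826 → ξ₁ = 24.04 mol.
Conversion of C: 2ξ₁ + 2ξ₂ = 0.38 × 582 = 221.2 → ξ₂ = 86.54 mol.
Outlet amounts (n = n₀ + Σ ν·ξ):
  C: 582 − 2(24.04) − 2(86.54) = 360.8
  E: 765 − 2(24.04) − 1(86.54) = 630.4
  A: 0 + 2(24.04) = 48.07
  B: 0 + 1(86.54) = 86.54

630 mol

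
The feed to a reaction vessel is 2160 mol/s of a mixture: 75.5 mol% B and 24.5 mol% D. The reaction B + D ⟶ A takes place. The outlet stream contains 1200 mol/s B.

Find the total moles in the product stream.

For B: n = n₀ − 1ξ → 1200 = 1631 − 1ξ, giving ξ = 430.8 mol/s.
Outlet amounts (n = n₀ + ν ξ):
  B: 1631 − 1(430.8) = 1200
  D: 529.2 − 1(430.8) = 98.4
  A: 0 + 1(430.8) = 430.8
Total out = 1200 + 98.4 + 430.8 = 1729 mol/s.

1730 mol/s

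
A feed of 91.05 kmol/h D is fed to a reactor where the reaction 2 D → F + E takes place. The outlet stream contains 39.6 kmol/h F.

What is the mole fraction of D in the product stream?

For F: n = n₀ + 1ξ → 39.6 = 0 + 1ξ, giving ξ = 39.6 kmol/h.
Outlet amounts (n = n₀ + ν ξ):
  D: 91.05 − 2(39.6) = 11.85
  F: 0 + 1(39.6) = 39.6
  E: 0 + 1(39.6) = 39.6
Total out = 91.05 kmol/h; y_D = 11.85 / 91.05 = 0.1301.

0.13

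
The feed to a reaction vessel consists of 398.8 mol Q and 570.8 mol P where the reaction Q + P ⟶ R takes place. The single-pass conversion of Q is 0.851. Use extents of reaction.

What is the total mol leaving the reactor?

Q reacted = 0.851 × 398.8 = 339.4 mol; ν_Q = −1, so ξ = 339.4/1 = 339.4 mol.
Outlet amounts (n = n₀ + ν ξ):
  Q: 398.8 − 1(339.4) = 59.42
  P: 570.8 − 1(339.4) = 231.4
  R: 0 + 1(339.4) = 339.4
Total out = 59.42 + 231.4 + 339.4 = 630.2 mol.

630 mol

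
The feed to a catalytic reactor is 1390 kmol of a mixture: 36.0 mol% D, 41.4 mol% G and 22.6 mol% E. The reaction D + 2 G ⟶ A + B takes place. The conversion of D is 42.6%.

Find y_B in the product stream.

D reacted = 0.426 × 500.4 = 213.2 kmol; ν_D = −1, so ξ = 213.2/1 = 213.2 kmol.
Outlet amounts (n = n₀ + ν ξ):
  D: 500.4 − 1(213.2) = 287.2
  G: 575.5 − 2(213.2) = 149.1
  A: 0 + 1(213.2) = 213.2
  B: 0 + 1(213.2) = 213.2
  E: 314.1 (inert)
Total out = 1177 kmol; y_B = 213.2 / 1177 = 0.1811.

0.181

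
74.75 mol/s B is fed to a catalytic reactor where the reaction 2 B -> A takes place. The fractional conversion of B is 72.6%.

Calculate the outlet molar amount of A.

27.1 mol/s

B reacted = 0.726 × 74.75 = 54.27 mol/s; ν_B = −2, so ξ = 54.27/2 = 27.13 mol/s.
Outlet amounts (n = n₀ + ν ξ):
  B: 74.75 − 2(27.13) = 20.48
  A: 0 + 1(27.13) = 27.13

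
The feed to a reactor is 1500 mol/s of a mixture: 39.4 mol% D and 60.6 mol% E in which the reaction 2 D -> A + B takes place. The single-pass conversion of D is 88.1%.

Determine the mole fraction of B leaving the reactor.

D reacted = 0.881 × 591 = 520.7 mol/s; ν_D = −2, so ξ = 520.7/2 = 260.3 mol/s.
Outlet amounts (n = n₀ + ν ξ):
  D: 591 − 2(260.3) = 70.33
  A: 0 + 1(260.3) = 260.3
  B: 0 + 1(260.3) = 260.3
  E: 909 (inert)
Total out = 1500 mol/s; y_B = 260.3 / 1500 = 0.1736.

0.174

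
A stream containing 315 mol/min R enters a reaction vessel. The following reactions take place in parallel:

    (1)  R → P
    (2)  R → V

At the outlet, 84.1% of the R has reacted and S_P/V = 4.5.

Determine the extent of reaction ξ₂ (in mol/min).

ξ₂ = 48.2 mol/min

Conversion of R: R consumed = 0.841 × 315 = 264.9 mol/min = 1ξ₁ + 1ξ₂.
Selectivity: 1ξ₁ / (1ξ₂) = 4.5 → ξ₁ = 4.5 ξ₂.
Substitute: (1·4.5 + 1) ξ₂ = 264.9 → ξ₂ = 48.17 mol/min, ξ₁ = 216.7 mol/min.
Outlet amounts (n = n₀ + Σ ν·ξ):
  R: 315 − 1(216.7) − 1(48.17) = 50.09
  P: 0 + 1(216.7) = 216.7
  V: 0 + 1(48.17) = 48.17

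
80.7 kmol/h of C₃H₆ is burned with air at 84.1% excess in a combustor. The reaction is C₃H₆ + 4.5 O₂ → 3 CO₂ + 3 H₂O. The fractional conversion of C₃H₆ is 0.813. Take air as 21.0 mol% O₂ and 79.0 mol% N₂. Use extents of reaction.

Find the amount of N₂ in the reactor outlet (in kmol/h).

2520 kmol/h

Stoichiometric O₂ = 4.5 × 80.7 = 363.2 kmol/h; O₂ fed = 363.2 × 1.841 = 668.6 kmol/h.
N₂ fed = 668.6 × 79/21 = 2515 kmol/h.
Fuel reacted = 0.813 × 80.7 → ξ = 65.61 kmol/h.
Outlet (n = n₀ + ν ξ):
  C₃H₆: 80.7 − 1(65.61) = 15.09
  O₂: 668.6 − 4.5(65.61) = 373.3
  N₂: 2515 (inert)
  CO₂: 0 + 3(65.61) = 196.8
  H₂O: 0 + 3(65.61) = 196.8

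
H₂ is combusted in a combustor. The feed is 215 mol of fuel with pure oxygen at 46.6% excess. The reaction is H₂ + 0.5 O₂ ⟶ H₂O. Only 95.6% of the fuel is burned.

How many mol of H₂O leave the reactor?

Stoichiometric O₂ = 0.5 × 215 = 107.5 mol; O₂ fed = 107.5 × 1.466 = 157.6 mol.
Fuel reacted = 0.956 × 215 → ξ = 205.5 mol.
Outlet (n = n₀ + ν ξ):
  H₂: 215 − 1(205.5) = 9.46
  O₂: 157.6 − 0.5(205.5) = 54.83
  H₂O: 0 + 1(205.5) = 205.5

206 mol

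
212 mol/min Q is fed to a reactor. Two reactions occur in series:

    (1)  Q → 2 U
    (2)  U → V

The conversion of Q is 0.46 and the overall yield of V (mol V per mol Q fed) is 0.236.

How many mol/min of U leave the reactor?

145 mol/min

Conversion of Q: Q consumed = 1ξ₁ = 0.46 × 212 → ξ₁ = 97.52 mol/min.
Yield of V: 1ξ₂ / 212 = 0.236 → ξ₂ = 50.03 mol/min.
Outlet amounts (n = n₀ + Σ ν·ξ):
  Q: 212 − 1(97.52) = 114.5
  U: 0 + 2(97.52) − 1(50.03) = 145
  V: 0 + 1(50.03) = 50.03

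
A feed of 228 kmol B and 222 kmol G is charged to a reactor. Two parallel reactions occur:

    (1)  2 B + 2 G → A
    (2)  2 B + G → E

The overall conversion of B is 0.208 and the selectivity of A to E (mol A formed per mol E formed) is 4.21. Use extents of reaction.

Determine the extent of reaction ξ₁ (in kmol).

Conversion of B: B consumed = 0.208 × 228 = 47.42 kmol = 2ξ₁ + 2ξ₂.
Selectivity: 1ξ₁ / (1ξ₂) = 4.21 → ξ₁ = 4.21 ξ₂.
Substitute: (2·4.21 + 2) ξ₂ = 47.42 → ξ₂ = 4.551 kmol, ξ₁ = 19.16 kmol.
Outlet amounts (n = n₀ + Σ ν·ξ):
  B: 228 − 2(19.16) − 2(4.551) = 180.6
  G: 222 − 2(19.16) − 1(4.551) = 179.1
  A: 0 + 1(19.16) = 19.16
  E: 0 + 1(4.551) = 4.551

ξ₁ = 19.2 kmol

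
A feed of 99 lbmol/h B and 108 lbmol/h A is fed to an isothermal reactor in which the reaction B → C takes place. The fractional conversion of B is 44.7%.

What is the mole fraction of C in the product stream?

0.214

B reacted = 0.447 × 99 = 44.25 lbmol/h; ν_B = −1, so ξ = 44.25/1 = 44.25 lbmol/h.
Outlet amounts (n = n₀ + ν ξ):
  B: 99 − 1(44.25) = 54.75
  C: 0 + 1(44.25) = 44.25
  A: 108 (inert)
Total out = 207 lbmol/h; y_C = 44.25 / 207 = 0.2138.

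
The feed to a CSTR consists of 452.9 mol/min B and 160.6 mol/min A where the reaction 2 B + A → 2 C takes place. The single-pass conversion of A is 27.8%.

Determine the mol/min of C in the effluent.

89.3 mol/min

A reacted = 0.278 × 160.6 = 44.65 mol/min; ν_A = −1, so ξ = 44.65/1 = 44.65 mol/min.
Outlet amounts (n = n₀ + ν ξ):
  B: 452.9 − 2(44.65) = 363.6
  A: 160.6 − 1(44.65) = 116
  C: 0 + 2(44.65) = 89.29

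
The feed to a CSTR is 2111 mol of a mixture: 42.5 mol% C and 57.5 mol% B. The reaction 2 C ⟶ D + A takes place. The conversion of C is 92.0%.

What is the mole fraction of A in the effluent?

C reacted = 0.92 × 897.2 = 825.4 mol; ν_C = −2, so ξ = 825.4/2 = 412.7 mol.
Outlet amounts (n = n₀ + ν ξ):
  C: 897.2 − 2(412.7) = 71.77
  D: 0 + 1(412.7) = 412.7
  A: 0 + 1(412.7) = 412.7
  B: 1214 (inert)
Total out = 2111 mol; y_A = 412.7 / 2111 = 0.1955.

0.195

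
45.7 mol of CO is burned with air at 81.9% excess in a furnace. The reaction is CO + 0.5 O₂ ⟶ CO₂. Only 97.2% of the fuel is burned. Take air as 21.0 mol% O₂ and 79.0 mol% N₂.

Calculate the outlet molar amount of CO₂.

44.4 mol

Stoichiometric O₂ = 0.5 × 45.7 = 22.85 mol; O₂ fed = 22.85 × 1.819 = 41.56 mol.
N₂ fed = 41.56 × 79/21 = 156.4 mol.
Fuel reacted = 0.972 × 45.7 → ξ = 44.42 mol.
Outlet (n = n₀ + ν ξ):
  CO: 45.7 − 1(44.42) = 1.28
  O₂: 41.56 − 0.5(44.42) = 19.35
  N₂: 156.4 (inert)
  CO₂: 0 + 1(44.42) = 44.42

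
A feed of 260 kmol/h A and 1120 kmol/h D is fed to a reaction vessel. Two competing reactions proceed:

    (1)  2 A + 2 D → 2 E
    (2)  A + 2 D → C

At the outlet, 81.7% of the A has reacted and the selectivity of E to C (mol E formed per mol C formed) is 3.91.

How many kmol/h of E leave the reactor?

Conversion of A: A consumed = 0.817 × 260 = 212.4 kmol/h = 2ξ₁ + 1ξ₂.
Selectivity: 2ξ₁ / (1ξ₂) = 3.91 → ξ₁ = 1.955 ξ₂.
Substitute: (2·1.955 + 1) ξ₂ = 212.4 → ξ₂ = 43.26 kmol/h, ξ₁ = 84.58 kmol/h.
Outlet amounts (n = n₀ + Σ ν·ξ):
  A: 260 − 2(84.58) − 1(43.26) = 47.58
  D: 1120 − 2(84.58) − 2(43.26) = 864.3
  E: 0 + 2(84.58) = 169.2
  C: 0 + 1(43.26) = 43.26

169 kmol/h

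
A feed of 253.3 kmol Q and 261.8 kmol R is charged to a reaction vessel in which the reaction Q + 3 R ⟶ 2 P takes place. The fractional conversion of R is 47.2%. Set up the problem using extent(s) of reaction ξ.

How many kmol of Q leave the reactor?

212 kmol

R reacted = 0.472 × 261.8 = 123.6 kmol; ν_R = −3, so ξ = 123.6/3 = 41.19 kmol.
Outlet amounts (n = n₀ + ν ξ):
  Q: 253.3 − 1(41.19) = 212.1
  R: 261.8 − 3(41.19) = 138.2
  P: 0 + 2(41.19) = 82.38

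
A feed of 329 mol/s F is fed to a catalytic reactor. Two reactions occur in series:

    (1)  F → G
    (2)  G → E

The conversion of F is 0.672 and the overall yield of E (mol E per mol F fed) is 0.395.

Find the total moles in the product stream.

329 mol/s

Conversion of F: F consumed = 1ξ₁ = 0.672 × 329 → ξ₁ = 221.1 mol/s.
Yield of E: 1ξ₂ / 329 = 0.395 → ξ₂ = 130 mol/s.
Outlet amounts (n = n₀ + Σ ν·ξ):
  F: 329 − 1(221.1) = 107.9
  G: 0 + 1(221.1) − 1(130) = 91.13
  E: 0 + 1(130) = 130
Total out = 107.9 + 91.13 + 130 = 329 mol/s.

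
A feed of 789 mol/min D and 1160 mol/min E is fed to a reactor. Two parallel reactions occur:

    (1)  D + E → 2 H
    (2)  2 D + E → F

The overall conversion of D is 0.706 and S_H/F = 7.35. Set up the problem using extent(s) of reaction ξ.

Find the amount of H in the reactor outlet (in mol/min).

Conversion of D: D consumed = 0.706 × 789 = 557 mol/min = 1ξ₁ + 2ξ₂.
Selectivity: 2ξ₁ / (1ξ₂) = 7.35 → ξ₁ = 3.675 ξ₂.
Substitute: (1·3.675 + 2) ξ₂ = 557 → ξ₂ = 98.16 mol/min, ξ₁ = 360.7 mol/min.
Outlet amounts (n = n₀ + Σ ν·ξ):
  D: 789 − 1(360.7) − 2(98.16) = 232
  E: 1160 − 1(360.7) − 1(98.16) = 701.1
  H: 0 + 2(360.7) = 721.4
  F: 0 + 1(98.16) = 98.16

721 mol/min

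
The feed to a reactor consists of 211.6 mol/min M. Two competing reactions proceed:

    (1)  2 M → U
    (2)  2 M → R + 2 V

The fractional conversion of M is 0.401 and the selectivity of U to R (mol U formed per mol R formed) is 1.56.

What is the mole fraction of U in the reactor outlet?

0.128

Conversion of M: M consumed = 0.401 × 211.6 = 84.85 mol/min = 2ξ₁ + 2ξ₂.
Selectivity: 1ξ₁ / (1ξ₂) = 1.56 → ξ₁ = 1.56 ξ₂.
Substitute: (2·1.56 + 2) ξ₂ = 84.85 → ξ₂ = 16.57 mol/min, ξ₁ = 25.85 mol/min.
Outlet amounts (n = n₀ + Σ ν·ξ):
  M: 211.6 − 2(25.85) − 2(16.57) = 126.7
  U: 0 + 1(25.85) = 25.85
  R: 0 + 1(16.57) = 16.57
  V: 0 + 2(16.57) = 33.15
Total out = 202.3 mol/min; y_U = 25.85 / 202.3 = 0.1278.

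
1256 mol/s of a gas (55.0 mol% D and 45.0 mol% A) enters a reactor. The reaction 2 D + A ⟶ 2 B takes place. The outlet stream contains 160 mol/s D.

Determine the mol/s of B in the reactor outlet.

531 mol/s

For D: n = n₀ − 2ξ → 160 = 690.8 − 2ξ, giving ξ = 265.4 mol/s.
Outlet amounts (n = n₀ + ν ξ):
  D: 690.8 − 2(265.4) = 160
  A: 565.2 − 1(265.4) = 299.8
  B: 0 + 2(265.4) = 530.8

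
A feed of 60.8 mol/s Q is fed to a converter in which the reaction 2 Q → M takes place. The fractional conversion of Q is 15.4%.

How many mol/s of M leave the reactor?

Q reacted = 0.154 × 60.8 = 9.363 mol/s; ν_Q = −2, so ξ = 9.363/2 = 4.682 mol/s.
Outlet amounts (n = n₀ + ν ξ):
  Q: 60.8 − 2(4.682) = 51.44
  M: 0 + 1(4.682) = 4.682

4.68 mol/s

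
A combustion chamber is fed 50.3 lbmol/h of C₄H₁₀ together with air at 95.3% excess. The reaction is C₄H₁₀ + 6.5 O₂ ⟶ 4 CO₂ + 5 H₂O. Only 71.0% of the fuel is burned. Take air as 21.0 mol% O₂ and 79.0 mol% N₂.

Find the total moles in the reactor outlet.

Stoichiometric O₂ = 6.5 × 50.3 = 326.9 lbmol/h; O₂ fed = 326.9 × 1.953 = 638.5 lbmol/h.
N₂ fed = 638.5 × 79/21 = 2402 lbmol/h.
Fuel reacted = 0.71 × 50.3 → ξ = 35.71 lbmol/h.
Outlet (n = n₀ + ν ξ):
  C₄H₁₀: 50.3 − 1(35.71) = 14.59
  O₂: 638.5 − 6.5(35.71) = 406.4
  N₂: 2402 (inert)
  CO₂: 0 + 4(35.71) = 142.9
  H₂O: 0 + 5(35.71) = 178.6
Total out = 14.59 + 406.4 + 2402 + 142.9 + 178.6 = 3145 lbmol/h.

3140 lbmol/h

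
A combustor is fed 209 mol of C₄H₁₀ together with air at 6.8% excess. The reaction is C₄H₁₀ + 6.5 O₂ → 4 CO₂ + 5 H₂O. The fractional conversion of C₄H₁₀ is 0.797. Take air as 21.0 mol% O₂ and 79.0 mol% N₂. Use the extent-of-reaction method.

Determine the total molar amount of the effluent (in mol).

7370 mol

Stoichiometric O₂ = 6.5 × 209 = 1358 mol; O₂ fed = 1358 × 1.068 = 1451 mol.
N₂ fed = 1451 × 79/21 = 5458 mol.
Fuel reacted = 0.797 × 209 → ξ = 166.6 mol.
Outlet (n = n₀ + ν ξ):
  C₄H₁₀: 209 − 1(166.6) = 42.43
  O₂: 1451 − 6.5(166.6) = 368.2
  N₂: 5458 (inert)
  CO₂: 0 + 4(166.6) = 666.3
  H₂O: 0 + 5(166.6) = 832.9
Total out = 42.43 + 368.2 + 5458 + 666.3 + 832.9 = 7368 mol.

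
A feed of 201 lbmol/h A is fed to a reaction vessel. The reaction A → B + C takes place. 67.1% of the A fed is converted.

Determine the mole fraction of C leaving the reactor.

A reacted = 0.671 × 201 = 134.9 lbmol/h; ν_A = −1, so ξ = 134.9/1 = 134.9 lbmol/h.
Outlet amounts (n = n₀ + ν ξ):
  A: 201 − 1(134.9) = 66.13
  B: 0 + 1(134.9) = 134.9
  C: 0 + 1(134.9) = 134.9
Total out = 335.9 lbmol/h; y_C = 134.9 / 335.9 = 0.4016.

0.402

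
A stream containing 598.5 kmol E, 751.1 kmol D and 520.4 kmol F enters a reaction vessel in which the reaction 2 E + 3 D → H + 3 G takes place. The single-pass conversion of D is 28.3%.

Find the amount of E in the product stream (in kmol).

D reacted = 0.283 × 751.1 = 212.6 kmol; ν_D = −3, so ξ = 212.6/3 = 70.85 kmol.
Outlet amounts (n = n₀ + ν ξ):
  E: 598.5 − 2(70.85) = 456.8
  D: 751.1 − 3(70.85) = 538.5
  H: 0 + 1(70.85) = 70.85
  G: 0 + 3(70.85) = 212.6
  F: 520.4 (inert)

457 kmol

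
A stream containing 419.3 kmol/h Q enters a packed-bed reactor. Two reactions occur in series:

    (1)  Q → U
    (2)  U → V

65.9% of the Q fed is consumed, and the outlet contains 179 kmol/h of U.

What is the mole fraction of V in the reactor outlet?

Conversion of Q: Q consumed = 1ξ₁ = 0.659 × 419.3 → ξ₁ = 276.3 kmol/h.
U balance: n_U = 0 + 1ξ₁ − 1ξ₂ = 179 → ξ₂ = (1·276.3 − 179)/1 = 97.32 kmol/h.
Outlet amounts (n = n₀ + Σ ν·ξ):
  Q: 419.3 − 1(276.3) = 143
  U: 0 + 1(276.3) − 1(97.32) = 179
  V: 0 + 1(97.32) = 97.32
Total out = 419.3 kmol/h; y_V = 97.32 / 419.3 = 0.2321.

0.232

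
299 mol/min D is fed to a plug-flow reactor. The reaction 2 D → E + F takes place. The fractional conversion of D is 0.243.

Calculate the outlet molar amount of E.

36.3 mol/min

D reacted = 0.243 × 299 = 72.66 mol/min; ν_D = −2, so ξ = 72.66/2 = 36.33 mol/min.
Outlet amounts (n = n₀ + ν ξ):
  D: 299 − 2(36.33) = 226.3
  E: 0 + 1(36.33) = 36.33
  F: 0 + 1(36.33) = 36.33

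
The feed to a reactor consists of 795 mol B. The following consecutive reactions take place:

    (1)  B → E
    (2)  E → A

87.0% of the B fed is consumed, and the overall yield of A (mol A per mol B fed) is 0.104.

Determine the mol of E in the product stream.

Conversion of B: B consumed = 1ξ₁ = 0.87 × 795 → ξ₁ = 691.6 mol.
Yield of A: 1ξ₂ / 795 = 0.104 → ξ₂ = 82.68 mol.
Outlet amounts (n = n₀ + Σ ν·ξ):
  B: 795 − 1(691.6) = 103.4
  E: 0 + 1(691.6) − 1(82.68) = 609
  A: 0 + 1(82.68) = 82.68

609 mol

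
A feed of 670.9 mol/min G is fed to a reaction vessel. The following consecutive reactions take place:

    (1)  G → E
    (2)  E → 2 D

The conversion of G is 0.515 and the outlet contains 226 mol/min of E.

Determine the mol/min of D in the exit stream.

Conversion of G: G consumed = 1ξ₁ = 0.515 × 670.9 → ξ₁ = 345.5 mol/min.
E balance: n_E = 0 + 1ξ₁ − 1ξ₂ = 226 → ξ₂ = (1·345.5 − 226)/1 = 119.5 mol/min.
Outlet amounts (n = n₀ + Σ ν·ξ):
  G: 670.9 − 1(345.5) = 325.4
  E: 0 + 1(345.5) − 1(119.5) = 226
  D: 0 + 2(119.5) = 239

239 mol/min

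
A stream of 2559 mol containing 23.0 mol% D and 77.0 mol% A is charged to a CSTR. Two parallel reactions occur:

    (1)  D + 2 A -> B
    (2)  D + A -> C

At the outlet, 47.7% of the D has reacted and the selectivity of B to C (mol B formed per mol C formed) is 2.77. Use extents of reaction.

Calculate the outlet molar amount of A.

1480 mol

Conversion of D: D consumed = 0.477 × 588.6 = 280.7 mol = 1ξ₁ + 1ξ₂.
Selectivity: 1ξ₁ / (1ξ₂) = 2.77 → ξ₁ = 2.77 ξ₂.
Substitute: (1·2.77 + 1) ξ₂ = 280.7 → ξ₂ = 74.47 mol, ξ₁ = 206.3 mol.
Outlet amounts (n = n₀ + Σ ν·ξ):
  D: 588.6 − 1(206.3) − 1(74.47) = 307.8
  A: 1970 − 2(206.3) − 1(74.47) = 1483
  B: 0 + 1(206.3) = 206.3
  C: 0 + 1(74.47) = 74.47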